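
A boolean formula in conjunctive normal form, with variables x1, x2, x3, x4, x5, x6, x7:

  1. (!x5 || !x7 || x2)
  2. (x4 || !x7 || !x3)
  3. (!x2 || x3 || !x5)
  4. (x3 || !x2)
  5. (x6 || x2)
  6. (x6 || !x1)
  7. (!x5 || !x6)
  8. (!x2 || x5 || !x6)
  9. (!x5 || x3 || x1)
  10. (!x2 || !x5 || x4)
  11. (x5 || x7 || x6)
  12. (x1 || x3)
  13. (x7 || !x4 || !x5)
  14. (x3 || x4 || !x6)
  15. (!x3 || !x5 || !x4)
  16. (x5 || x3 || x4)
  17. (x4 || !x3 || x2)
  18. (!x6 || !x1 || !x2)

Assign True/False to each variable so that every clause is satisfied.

x1=F, x2=F, x3=T, x4=T, x5=F, x6=T, x7=F

Check each clause:
  1. (!x7 || !x5 || x2) — !x7 is true.
  2. (!x3 || !x7 || x4) — !x7 is true.
  3. (!x5 || !x2 || x3) — x3 is true.
  4. (!x2 || x3) — x3 is true.
  5. (x2 || x6) — x6 is true.
  6. (x6 || !x1) — x6 is true.
  7. (!x6 || !x5) — !x5 is true.
  8. (!x6 || x5 || !x2) — !x2 is true.
  9. (!x5 || x1 || x3) — x3 is true.
  10. (!x5 || !x2 || x4) — !x5 is true.
  11. (x7 || x6 || x5) — x6 is true.
  12. (x3 || x1) — x3 is true.
  13. (!x4 || !x5 || x7) — !x5 is true.
  14. (x4 || x3 || !x6) — x3 is true.
  15. (!x4 || !x5 || !x3) — !x5 is true.
  16. (x4 || x3 || x5) — x3 is true.
  17. (x2 || x4 || !x3) — x4 is true.
  18. (!x2 || !x1 || !x6) — !x2 is true.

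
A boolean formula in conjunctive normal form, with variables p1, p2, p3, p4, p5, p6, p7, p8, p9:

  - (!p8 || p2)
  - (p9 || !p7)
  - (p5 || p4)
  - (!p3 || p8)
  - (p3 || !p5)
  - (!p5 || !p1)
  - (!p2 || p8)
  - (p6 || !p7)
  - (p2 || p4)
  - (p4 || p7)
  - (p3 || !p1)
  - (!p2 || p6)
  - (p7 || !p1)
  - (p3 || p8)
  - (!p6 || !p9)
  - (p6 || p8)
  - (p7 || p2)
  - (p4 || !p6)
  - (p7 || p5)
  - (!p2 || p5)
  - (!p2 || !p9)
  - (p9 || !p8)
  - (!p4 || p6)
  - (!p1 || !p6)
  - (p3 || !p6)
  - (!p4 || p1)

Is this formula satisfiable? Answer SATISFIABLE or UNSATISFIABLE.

p6 = True:
  propagation gives p9=False, p7=False, p4=True, p1=False; an empty clause results — contradiction.
p6 = False:
  propagation gives p7=False, p4=True; an empty clause results — contradiction.
Every branch closes, so no satisfying assignment exists.

UNSATISFIABLE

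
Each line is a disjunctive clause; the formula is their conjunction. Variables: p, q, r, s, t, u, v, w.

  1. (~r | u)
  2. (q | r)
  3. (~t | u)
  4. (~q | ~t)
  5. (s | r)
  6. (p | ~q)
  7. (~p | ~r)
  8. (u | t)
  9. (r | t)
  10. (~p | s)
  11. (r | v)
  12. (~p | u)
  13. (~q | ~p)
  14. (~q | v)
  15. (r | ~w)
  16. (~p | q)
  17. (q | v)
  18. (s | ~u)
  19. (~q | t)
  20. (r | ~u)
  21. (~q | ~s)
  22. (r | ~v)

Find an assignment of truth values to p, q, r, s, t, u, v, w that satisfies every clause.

p=F, q=F, r=T, s=T, t=T, u=T, v=T, w=T

Set p = False and propagate.
  then q is forced to False.
  then r is forced to True.
  then u is forced to True.
  then v is forced to True.
  then s is forced to True.
t, w are now unconstrained; take t = True, w = True.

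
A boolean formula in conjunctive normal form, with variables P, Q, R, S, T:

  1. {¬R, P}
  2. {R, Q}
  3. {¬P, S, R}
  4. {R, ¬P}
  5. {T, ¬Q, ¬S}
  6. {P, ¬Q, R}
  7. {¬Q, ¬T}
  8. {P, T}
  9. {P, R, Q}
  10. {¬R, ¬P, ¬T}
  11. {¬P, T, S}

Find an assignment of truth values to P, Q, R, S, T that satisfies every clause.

Try P = True.
  then R is forced to True.
  then T is forced to False.
  then S is forced to True.
  then Q is forced to False.
Every clause has at least one true literal under this assignment.

P=1, Q=0, R=1, S=1, T=0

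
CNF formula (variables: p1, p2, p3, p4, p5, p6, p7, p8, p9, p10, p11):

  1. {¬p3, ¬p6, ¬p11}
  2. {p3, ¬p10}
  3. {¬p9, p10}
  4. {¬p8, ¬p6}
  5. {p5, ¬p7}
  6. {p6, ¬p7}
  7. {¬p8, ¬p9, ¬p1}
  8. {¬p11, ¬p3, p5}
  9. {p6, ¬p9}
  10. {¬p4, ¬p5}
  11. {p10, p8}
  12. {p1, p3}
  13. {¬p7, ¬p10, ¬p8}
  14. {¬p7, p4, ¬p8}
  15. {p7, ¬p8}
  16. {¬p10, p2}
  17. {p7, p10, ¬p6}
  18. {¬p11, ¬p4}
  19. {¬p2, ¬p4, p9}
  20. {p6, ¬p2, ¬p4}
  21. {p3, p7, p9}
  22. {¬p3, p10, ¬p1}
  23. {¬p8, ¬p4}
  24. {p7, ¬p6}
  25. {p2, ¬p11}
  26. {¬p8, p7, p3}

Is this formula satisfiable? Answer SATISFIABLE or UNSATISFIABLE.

SATISFIABLE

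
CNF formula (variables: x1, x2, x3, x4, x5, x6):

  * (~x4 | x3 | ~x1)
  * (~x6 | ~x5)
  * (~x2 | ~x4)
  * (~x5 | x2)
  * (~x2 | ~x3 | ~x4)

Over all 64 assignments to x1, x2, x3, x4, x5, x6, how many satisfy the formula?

26

Split on x2, then x4.
  x2=T, x4=T: a clause becomes empty — 0.
  x2=T, x4=F: x1, x3 free; 3 ways for (x5,x6) × 2^2 = 12.
  x2=F, x4=T: x6 free; 3 ways for (x1,x3,x5) × 2^1 = 6.
  x2=F, x4=F: forces x5=F; x1, x3, x6 free → 2^3 = 8.
Total: 0 + 12 + 6 + 8 = 26.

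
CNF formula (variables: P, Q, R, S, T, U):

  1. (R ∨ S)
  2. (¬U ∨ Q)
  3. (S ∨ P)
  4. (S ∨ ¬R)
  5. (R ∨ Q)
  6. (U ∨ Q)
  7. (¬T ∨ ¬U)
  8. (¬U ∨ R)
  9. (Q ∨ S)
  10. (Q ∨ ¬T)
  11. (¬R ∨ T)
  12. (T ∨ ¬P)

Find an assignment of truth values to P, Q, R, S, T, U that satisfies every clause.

Pure literal: Q appears only positively; assign Q = True.
S occurs only positively in the remaining clauses — set S = True.
Branch on P: take P = False.
Try R = False.
  then U is forced to False.
T is now unconstrained; take T = True.

P=False, Q=True, R=False, S=True, T=True, U=False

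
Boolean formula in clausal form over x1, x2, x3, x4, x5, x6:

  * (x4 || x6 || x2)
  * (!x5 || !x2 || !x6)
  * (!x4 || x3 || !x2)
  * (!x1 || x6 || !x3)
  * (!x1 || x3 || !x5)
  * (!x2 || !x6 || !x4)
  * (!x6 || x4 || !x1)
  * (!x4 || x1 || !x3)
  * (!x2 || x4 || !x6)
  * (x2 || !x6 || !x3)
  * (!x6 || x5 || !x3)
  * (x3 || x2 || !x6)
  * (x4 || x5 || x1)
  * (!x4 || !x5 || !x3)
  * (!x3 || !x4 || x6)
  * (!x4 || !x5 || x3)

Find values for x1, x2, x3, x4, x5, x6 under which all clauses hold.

x1 = 0, x2 = 0, x3 = 0, x4 = 1, x5 = 0, x6 = 0

Check each clause:
  1. (x2 || x4 || x6) — x4 is true.
  2. (!x5 || !x6 || !x2) — !x6 is true.
  3. (!x4 || x3 || !x2) — !x2 is true.
  4. (!x1 || !x3 || x6) — !x3 is true.
  5. (x3 || !x5 || !x1) — !x5 is true.
  6. (!x6 || !x4 || !x2) — !x6 is true.
  7. (!x6 || x4 || !x1) — !x6 is true.
  8. (x1 || !x4 || !x3) — !x3 is true.
  9. (!x2 || x4 || !x6) — !x6 is true.
  10. (!x3 || x2 || !x6) — !x6 is true.
  11. (!x3 || !x6 || x5) — !x3 is true.
  12. (x2 || !x6 || x3) — !x6 is true.
  13. (x5 || x4 || x1) — x4 is true.
  14. (!x3 || !x5 || !x4) — !x5 is true.
  15. (x6 || !x4 || !x3) — !x3 is true.
  16. (!x5 || x3 || !x4) — !x5 is true.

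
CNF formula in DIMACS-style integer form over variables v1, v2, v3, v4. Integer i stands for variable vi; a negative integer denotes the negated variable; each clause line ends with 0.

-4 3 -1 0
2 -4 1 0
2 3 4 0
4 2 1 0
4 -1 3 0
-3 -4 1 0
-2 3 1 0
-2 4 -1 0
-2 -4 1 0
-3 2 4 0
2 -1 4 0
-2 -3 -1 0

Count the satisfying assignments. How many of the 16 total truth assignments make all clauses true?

2

Satisfying assignments:
  v1=F v2=T v3=T v4=F
  v1=T v2=F v3=T v4=T
That's 2 in total.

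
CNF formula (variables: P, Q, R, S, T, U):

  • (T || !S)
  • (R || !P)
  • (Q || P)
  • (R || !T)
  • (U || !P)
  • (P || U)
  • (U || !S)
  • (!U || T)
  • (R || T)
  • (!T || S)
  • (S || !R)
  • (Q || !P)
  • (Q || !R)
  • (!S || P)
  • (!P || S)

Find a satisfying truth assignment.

P=True, Q=True, R=True, S=True, T=True, U=True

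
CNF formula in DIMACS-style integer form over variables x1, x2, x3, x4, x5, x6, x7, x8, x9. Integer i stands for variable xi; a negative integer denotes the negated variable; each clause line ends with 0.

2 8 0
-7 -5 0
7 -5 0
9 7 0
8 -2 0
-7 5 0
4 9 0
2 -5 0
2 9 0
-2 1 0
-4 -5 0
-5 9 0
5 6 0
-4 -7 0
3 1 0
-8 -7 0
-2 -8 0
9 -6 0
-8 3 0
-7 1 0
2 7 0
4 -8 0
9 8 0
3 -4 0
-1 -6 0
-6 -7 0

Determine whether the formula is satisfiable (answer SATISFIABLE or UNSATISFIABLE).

x7 = True:
  propagation gives x5=False; an empty clause results — contradiction.
x7 = False:
  propagation gives x5=False, x9=True, x6=True, x2=True; an empty clause results — contradiction.
Every branch closes, so no satisfying assignment exists.

UNSATISFIABLE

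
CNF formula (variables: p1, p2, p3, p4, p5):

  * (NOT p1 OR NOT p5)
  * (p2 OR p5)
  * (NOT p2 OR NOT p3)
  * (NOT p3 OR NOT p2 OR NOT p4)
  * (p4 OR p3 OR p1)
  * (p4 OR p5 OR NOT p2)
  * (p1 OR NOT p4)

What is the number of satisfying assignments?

Satisfying assignments:
  p1=0 p2=0 p3=1 p4=0 p5=1
  p1=1 p2=1 p3=0 p4=1 p5=0
Count: 2.

2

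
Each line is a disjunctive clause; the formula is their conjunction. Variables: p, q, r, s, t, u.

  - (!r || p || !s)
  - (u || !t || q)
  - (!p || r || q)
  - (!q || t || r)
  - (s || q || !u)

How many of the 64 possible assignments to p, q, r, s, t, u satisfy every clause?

Split on q, then r.
  q=T, r=T: t, u free; 3 ways for (p,s) × 2^2 = 12.
  q=T, r=F: forces t=T; p, s, u free → 2^3 = 8.
  q=F, r=T: 5 of the 16 assignments to (p,s,t,u) work.
  q=F, r=F: remaining (p,s,t,u) ∈ {(F,F,F,F); (F,T,F,F); (F,T,F,T); (F,T,T,T)} — 4.
Total: 12 + 8 + 5 + 4 = 29.

29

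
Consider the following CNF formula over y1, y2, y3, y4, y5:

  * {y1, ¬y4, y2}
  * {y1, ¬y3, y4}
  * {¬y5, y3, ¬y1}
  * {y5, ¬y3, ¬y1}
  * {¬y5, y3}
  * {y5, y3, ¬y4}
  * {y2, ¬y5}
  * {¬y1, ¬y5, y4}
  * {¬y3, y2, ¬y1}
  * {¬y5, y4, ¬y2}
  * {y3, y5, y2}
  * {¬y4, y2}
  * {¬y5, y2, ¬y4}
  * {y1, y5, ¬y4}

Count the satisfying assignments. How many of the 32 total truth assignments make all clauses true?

4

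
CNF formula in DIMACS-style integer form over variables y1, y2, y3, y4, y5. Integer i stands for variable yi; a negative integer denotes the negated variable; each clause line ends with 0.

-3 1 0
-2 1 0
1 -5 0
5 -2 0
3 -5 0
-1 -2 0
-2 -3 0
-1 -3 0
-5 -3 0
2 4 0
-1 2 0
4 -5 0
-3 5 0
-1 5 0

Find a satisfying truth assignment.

y1=False, y2=False, y3=False, y4=True, y5=False

y4 occurs only positively in the remaining clauses — set y4 = True.
Branch on y1: take y1 = False.
  then y3 is forced to False.
  then y2 is forced to False.
  then y5 is forced to False.
Every clause has at least one true literal under this assignment.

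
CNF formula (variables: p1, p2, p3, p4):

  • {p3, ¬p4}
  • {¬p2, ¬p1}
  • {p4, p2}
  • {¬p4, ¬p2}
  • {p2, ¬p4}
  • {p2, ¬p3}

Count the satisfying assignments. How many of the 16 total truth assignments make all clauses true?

Satisfying assignments:
  p1=F p2=T p3=F p4=F
  p1=F p2=T p3=T p4=F
That's 2 in total.

2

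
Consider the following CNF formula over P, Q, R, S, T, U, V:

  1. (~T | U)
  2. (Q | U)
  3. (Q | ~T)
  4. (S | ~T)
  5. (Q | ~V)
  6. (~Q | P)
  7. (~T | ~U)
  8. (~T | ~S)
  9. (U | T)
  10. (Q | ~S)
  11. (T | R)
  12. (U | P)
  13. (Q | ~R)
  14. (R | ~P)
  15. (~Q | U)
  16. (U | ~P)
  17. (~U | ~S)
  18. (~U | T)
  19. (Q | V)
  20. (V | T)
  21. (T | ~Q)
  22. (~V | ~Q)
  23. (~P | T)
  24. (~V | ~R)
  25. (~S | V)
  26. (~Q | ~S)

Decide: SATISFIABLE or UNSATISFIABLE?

Q = True:
  propagation gives P=True, R=True, U=True, T=False; an empty clause results — contradiction.
Q = False:
  propagation gives U=True, T=False; an empty clause results — contradiction.
Every branch closes, so no satisfying assignment exists.

UNSATISFIABLE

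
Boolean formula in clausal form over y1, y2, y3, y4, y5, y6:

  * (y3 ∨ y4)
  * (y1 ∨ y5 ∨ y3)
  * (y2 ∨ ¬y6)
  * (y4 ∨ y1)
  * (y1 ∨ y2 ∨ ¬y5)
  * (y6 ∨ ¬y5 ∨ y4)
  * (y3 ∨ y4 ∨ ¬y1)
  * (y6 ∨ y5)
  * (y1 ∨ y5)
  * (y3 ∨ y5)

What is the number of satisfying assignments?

Case analysis on y5 and y1:
  y5=1, y1=1: 7 of the 16 assignments to (y2,y3,y4,y6) work.
  y5=1, y1=0: remaining (y2,y3,y4,y6) ∈ {(1,0,1,0); (1,0,1,1); (1,1,1,0); (1,1,1,1)} — 4.
  y5=0, y1=1: remaining (y2,y3,y4,y6) ∈ {(1,1,0,1); (1,1,1,1)} — 2.
  y5=0, y1=0: a clause becomes empty — 0.
Total: 7 + 4 + 2 + 0 = 13.

13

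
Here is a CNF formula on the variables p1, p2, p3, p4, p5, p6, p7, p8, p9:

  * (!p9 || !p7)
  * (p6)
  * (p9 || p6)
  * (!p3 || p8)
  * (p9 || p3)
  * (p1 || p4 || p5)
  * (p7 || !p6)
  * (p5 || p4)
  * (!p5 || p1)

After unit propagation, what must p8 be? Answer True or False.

True

Unit clause (p6) sets p6 = True.
From (p7 || !p6) and p6 = True: p7 = True.
In (!p7 || !p9), !p7 is now false; !p9 must hold, so p9 = False.
(p3 || p9) with p9 = False leaves only p3, so p3 = True.
In (p8 || !p3), !p3 is now false; p8 must hold, so p8 = True.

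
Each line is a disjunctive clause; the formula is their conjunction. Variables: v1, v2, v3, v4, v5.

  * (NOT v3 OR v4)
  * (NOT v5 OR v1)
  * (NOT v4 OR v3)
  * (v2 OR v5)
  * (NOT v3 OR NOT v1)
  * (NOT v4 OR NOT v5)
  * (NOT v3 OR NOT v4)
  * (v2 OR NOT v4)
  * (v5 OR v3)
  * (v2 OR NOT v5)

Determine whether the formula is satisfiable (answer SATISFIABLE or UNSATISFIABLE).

SATISFIABLE

Pure literal: v2 appears only positively; assign v2 = True.
Set v1 = True and propagate.
  then v3 is forced to False.
  then v4 is forced to False.
  then v5 is forced to True.
Every clause has at least one true literal under this assignment.
So v1=1, v2=1, v3=0, v4=0, v5=1 is a satisfying assignment.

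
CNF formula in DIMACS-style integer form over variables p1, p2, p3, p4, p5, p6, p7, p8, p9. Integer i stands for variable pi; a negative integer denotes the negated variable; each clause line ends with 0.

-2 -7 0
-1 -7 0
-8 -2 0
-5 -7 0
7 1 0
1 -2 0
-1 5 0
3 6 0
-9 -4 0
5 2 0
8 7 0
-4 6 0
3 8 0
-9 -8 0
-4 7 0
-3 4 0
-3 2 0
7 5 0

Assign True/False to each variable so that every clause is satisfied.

p1=T, p2=F, p3=F, p4=F, p5=T, p6=T, p7=F, p8=T, p9=F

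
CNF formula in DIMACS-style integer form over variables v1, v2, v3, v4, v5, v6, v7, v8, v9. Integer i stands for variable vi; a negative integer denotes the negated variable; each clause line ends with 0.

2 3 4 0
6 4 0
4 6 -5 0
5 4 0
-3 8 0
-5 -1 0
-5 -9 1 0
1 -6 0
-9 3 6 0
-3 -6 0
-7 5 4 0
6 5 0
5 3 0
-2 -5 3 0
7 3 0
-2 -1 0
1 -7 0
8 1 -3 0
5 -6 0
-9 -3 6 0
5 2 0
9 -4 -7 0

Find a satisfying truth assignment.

v1=False, v2=False, v3=True, v4=True, v5=True, v6=False, v7=False, v8=True, v9=False

Pure literal: v8 appears only positively; assign v8 = True.
Try v1 = False.
  then v6 is forced to False.
  then v4 is forced to True.
  then v5 is forced to True.
  then v9 is forced to False.
  then v7 is forced to False.
  then v3 is forced to True.
v2 is now unconstrained; take v2 = False.
Every clause has at least one true literal under this assignment.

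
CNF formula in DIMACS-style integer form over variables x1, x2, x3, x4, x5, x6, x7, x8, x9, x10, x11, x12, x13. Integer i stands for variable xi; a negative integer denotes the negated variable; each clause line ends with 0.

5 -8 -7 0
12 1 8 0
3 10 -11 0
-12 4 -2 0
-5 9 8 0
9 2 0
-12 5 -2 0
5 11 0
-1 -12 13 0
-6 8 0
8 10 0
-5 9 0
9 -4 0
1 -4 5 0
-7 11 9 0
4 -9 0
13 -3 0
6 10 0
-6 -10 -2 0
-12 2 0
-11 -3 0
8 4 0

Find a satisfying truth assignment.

x1=F, x2=T, x3=T, x4=T, x5=T, x6=F, x7=T, x8=T, x9=T, x10=T, x11=F, x12=F, x13=T

Check each clause:
  1. (!x8 || x5 || !x7) — x5 is true.
  2. (x8 || x1 || x12) — x8 is true.
  3. (x3 || x10 || !x11) — x10 is true.
  4. (!x2 || !x12 || x4) — x4 is true.
  5. (x8 || !x5 || x9) — x8 is true.
  6. (x2 || x9) — x9 is true.
  7. (!x2 || x5 || !x12) — !x12 is true.
  8. (x5 || x11) — x5 is true.
  9. (!x1 || !x12 || x13) — !x12 is true.
  10. (x8 || !x6) — x8 is true.
  11. (x10 || x8) — x8 is true.
  12. (!x5 || x9) — x9 is true.
  13. (!x4 || x9) — x9 is true.
  14. (x1 || x5 || !x4) — x5 is true.
  15. (!x7 || x9 || x11) — x9 is true.
  16. (!x9 || x4) — x4 is true.
  17. (!x3 || x13) — x13 is true.
  18. (x10 || x6) — x10 is true.
  19. (!x10 || !x6 || !x2) — !x6 is true.
  20. (x2 || !x12) — x2 is true.
  21. (!x11 || !x3) — !x11 is true.
  22. (x4 || x8) — x8 is true.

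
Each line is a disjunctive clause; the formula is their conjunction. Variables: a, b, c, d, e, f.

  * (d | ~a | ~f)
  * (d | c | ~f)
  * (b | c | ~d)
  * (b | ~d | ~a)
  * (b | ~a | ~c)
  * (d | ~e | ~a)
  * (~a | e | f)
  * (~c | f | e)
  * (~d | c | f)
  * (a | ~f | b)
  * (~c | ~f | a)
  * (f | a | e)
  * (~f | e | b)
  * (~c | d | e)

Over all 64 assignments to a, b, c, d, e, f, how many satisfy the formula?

13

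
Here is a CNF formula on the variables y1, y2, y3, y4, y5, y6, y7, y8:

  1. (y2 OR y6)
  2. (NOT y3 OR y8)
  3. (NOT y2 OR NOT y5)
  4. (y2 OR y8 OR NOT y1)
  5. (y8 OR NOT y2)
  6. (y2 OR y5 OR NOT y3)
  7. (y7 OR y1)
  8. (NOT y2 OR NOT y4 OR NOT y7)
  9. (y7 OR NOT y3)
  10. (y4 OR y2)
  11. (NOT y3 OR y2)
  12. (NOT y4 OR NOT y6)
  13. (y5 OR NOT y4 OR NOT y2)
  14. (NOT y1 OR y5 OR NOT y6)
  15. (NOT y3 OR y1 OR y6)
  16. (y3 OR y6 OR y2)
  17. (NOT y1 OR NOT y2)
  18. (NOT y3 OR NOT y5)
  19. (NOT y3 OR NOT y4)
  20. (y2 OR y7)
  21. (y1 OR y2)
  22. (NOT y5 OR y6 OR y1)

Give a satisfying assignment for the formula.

y1=False, y2=True, y3=False, y4=False, y5=False, y6=True, y7=True, y8=True

y8 occurs only positively in the remaining clauses — set y8 = True.
Try y1 = False.
  then y7 is forced to True.
  then y2 is forced to True.
  then y5 is forced to False.
  then y4 is forced to False.
Try y3 = False.
y6 is now unconstrained; take y6 = True.
Every clause has at least one true literal under this assignment.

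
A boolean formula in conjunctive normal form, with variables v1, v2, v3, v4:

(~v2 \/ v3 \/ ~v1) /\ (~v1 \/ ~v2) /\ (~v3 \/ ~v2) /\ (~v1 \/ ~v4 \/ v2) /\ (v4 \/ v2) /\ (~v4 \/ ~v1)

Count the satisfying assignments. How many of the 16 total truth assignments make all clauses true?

4

The models are:
  v1=0 v2=0 v3=0 v4=1
  v1=0 v2=0 v3=1 v4=1
  v1=0 v2=1 v3=0 v4=0
  v1=0 v2=1 v3=0 v4=1
Count: 4.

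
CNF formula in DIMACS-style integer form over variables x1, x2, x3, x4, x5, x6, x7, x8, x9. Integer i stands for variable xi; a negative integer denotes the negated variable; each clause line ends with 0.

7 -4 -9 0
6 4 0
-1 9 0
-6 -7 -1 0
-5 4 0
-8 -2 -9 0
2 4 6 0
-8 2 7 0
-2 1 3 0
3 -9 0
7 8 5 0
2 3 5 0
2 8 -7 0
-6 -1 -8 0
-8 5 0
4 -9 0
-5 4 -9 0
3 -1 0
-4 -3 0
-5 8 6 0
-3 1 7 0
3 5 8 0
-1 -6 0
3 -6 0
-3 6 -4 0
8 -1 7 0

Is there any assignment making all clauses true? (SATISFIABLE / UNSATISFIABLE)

SATISFIABLE

Try x1 = False.
Branch on x2: take x2 = True.
  then x3 is forced to True.
  then x4 is forced to False.
  then x6 is forced to True.
  then x5 is forced to False.
  then x8 is forced to False.
  then x7 is forced to True.
  then x9 is forced to False.
So x1=False, x2=True, x3=True, x4=False, x5=False, x6=True, x7=True, x8=False, x9=False is a satisfying assignment.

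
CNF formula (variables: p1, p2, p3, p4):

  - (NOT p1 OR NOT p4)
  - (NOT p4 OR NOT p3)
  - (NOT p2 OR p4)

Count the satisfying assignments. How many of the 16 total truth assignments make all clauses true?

6

Satisfying assignments:
  p1=F p2=F p3=F p4=F
  p1=F p2=F p3=F p4=T
  p1=F p2=F p3=T p4=F
  p1=F p2=T p3=F p4=T
  p1=T p2=F p3=F p4=F
  p1=T p2=F p3=T p4=F
That's 6 in total.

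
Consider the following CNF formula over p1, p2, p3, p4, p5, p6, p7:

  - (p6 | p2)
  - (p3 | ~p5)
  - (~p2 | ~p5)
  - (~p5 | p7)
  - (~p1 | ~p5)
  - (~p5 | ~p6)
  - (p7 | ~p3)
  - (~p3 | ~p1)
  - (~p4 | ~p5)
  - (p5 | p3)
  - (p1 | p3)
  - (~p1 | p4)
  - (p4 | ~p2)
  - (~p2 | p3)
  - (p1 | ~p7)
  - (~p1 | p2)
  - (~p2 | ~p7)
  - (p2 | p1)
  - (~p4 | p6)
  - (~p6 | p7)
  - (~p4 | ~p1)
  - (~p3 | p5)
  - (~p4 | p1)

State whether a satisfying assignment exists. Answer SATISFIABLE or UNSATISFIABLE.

p1 = True:
  propagation gives p5=False, p3=False; an empty clause results — contradiction.
p1 = False:
  propagation gives p3=True, p7=True; an empty clause results — contradiction.
Every branch closes, so no satisfying assignment exists.

UNSATISFIABLE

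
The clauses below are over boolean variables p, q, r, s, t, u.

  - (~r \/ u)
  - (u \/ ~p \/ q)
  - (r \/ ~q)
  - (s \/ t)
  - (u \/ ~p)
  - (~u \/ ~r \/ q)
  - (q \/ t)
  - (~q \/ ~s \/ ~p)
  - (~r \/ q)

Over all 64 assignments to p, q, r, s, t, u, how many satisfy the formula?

10

Split on q, then r.
  q=T, r=T: remaining (p,s,t,u) ∈ {(F,F,T,T); (F,T,F,T); (F,T,T,T); (T,F,T,T)} — 4.
  q=T, r=F: a clause becomes empty — 0.
  q=F, r=T: a clause becomes empty — 0.
  q=F, r=F: s free; 3 ways for (p,t,u) × 2^1 = 6.
Total: 4 + 0 + 0 + 6 = 10.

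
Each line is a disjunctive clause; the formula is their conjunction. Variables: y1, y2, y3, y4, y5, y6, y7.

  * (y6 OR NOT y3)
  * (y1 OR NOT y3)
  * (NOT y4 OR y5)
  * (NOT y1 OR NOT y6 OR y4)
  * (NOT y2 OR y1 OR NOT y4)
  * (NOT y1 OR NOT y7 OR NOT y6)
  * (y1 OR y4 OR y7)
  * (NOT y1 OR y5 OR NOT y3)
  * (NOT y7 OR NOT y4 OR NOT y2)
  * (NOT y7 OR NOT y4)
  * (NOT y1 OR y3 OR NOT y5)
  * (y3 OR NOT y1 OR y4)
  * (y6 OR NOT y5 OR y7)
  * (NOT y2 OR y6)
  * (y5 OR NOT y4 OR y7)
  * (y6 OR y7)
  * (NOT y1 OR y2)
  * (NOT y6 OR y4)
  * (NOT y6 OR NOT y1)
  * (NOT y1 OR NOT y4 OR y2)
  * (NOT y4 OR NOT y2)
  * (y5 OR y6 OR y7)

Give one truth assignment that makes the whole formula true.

Try y1 = False.
  then y3 is forced to False.
Try y2 = False.
Branch on y4: take y4 = False.
  then y7 is forced to True.
  then y6 is forced to False.
y5 is now unconstrained; take y5 = True.

y1 = F, y2 = F, y3 = F, y4 = F, y5 = T, y6 = F, y7 = T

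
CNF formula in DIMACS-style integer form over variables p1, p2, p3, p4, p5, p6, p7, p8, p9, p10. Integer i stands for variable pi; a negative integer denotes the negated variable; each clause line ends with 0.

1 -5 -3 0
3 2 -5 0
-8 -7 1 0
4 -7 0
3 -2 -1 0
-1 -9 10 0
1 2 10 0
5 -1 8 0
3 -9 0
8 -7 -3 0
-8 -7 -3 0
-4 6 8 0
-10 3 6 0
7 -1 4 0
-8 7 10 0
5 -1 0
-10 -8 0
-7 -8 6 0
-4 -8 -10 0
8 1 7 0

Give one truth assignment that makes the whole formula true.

p1=False  p2=True  p3=False  p4=True  p5=True  p6=True  p7=True  p8=False  p9=False  p10=True

p6 occurs only positively in the remaining clauses — set p6 = True.
p9 occurs only negated in the remaining clauses — set p9 = False.
Try p1 = False.
Set p2 = True and propagate.
Try p3 = False.
For the remaining variables, p4 = True, p5 = True, p7 = True, p8 = False, p10 = True works.
Every clause has at least one true literal under this assignment.
Check each clause:
  1. (~p3 \/ ~p5 \/ p1) — ~p3 is true.
  2. (p3 \/ ~p5 \/ p2) — p2 is true.
  3. (p1 \/ ~p7 \/ ~p8) — ~p8 is true.
  4. (p4 \/ ~p7) — p4 is true.
  5. (p3 \/ ~p1 \/ ~p2) — ~p1 is true.
  6. (p10 \/ ~p9 \/ ~p1) — p10 is true.
  7. (p2 \/ p1 \/ p10) — p10 is true.
  8. (p5 \/ p8 \/ ~p1) — p5 is true.
  9. (~p9 \/ p3) — ~p9 is true.
  10. (~p7 \/ p8 \/ ~p3) — ~p3 is true.
  11. (~p3 \/ ~p8 \/ ~p7) — ~p8 is true.
  12. (p8 \/ p6 \/ ~p4) — p6 is true.
  13. (p6 \/ ~p10 \/ p3) — p6 is true.
  14. (p4 \/ ~p1 \/ p7) — p4 is true.
  15. (p10 \/ ~p8 \/ p7) — ~p8 is true.
  16. (p5 \/ ~p1) — p5 is true.
  17. (~p8 \/ ~p10) — ~p8 is true.
  18. (p6 \/ ~p7 \/ ~p8) — ~p8 is true.
  19. (~p10 \/ ~p4 \/ ~p8) — ~p8 is true.
  20. (p1 \/ p8 \/ p7) — p7 is true.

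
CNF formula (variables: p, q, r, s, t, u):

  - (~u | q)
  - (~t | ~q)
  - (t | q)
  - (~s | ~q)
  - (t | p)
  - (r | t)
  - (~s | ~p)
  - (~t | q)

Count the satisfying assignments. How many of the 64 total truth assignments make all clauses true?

The models are:
  p=T q=T r=T s=F t=F u=F
  p=T q=T r=T s=F t=F u=T
That's 2 in total.

2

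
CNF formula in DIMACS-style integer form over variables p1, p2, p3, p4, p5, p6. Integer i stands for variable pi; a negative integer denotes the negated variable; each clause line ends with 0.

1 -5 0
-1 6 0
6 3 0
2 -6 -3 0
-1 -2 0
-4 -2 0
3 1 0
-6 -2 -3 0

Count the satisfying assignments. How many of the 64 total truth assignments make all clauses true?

7

The models are:
  p1=F p2=F p3=T p4=F p5=F p6=F
  p1=F p2=F p3=T p4=T p5=F p6=F
  p1=F p2=T p3=T p4=F p5=F p6=F
  p1=T p2=F p3=F p4=F p5=F p6=T
  p1=T p2=F p3=F p4=F p5=T p6=T
  p1=T p2=F p3=F p4=T p5=F p6=T
  p1=T p2=F p3=F p4=T p5=T p6=T
Count: 7.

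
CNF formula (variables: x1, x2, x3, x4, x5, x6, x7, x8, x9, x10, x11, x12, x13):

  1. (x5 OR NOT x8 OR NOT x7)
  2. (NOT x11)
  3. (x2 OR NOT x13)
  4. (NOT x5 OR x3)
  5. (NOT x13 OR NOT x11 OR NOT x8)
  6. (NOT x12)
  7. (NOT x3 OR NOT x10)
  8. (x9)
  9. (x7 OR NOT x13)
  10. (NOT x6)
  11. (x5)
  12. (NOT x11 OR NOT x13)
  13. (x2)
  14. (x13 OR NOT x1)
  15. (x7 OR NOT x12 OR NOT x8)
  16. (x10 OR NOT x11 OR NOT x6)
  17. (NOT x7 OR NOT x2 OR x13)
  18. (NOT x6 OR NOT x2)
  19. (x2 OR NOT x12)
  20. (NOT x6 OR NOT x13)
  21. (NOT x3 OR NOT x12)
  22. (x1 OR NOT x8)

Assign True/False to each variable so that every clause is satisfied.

x1=T, x2=T, x3=T, x4=T, x5=T, x6=F, x7=T, x8=F, x9=T, x10=F, x11=F, x12=F, x13=T

Check each clause:
  1. (NOT x8 OR NOT x7 OR x5) — NOT x8 is true.
  2. (NOT x11) — NOT x11 is true.
  3. (NOT x13 OR x2) — x2 is true.
  4. (x3 OR NOT x5) — x3 is true.
  5. (NOT x11 OR NOT x13 OR NOT x8) — NOT x8 is true.
  6. (NOT x12) — NOT x12 is true.
  7. (NOT x10 OR NOT x3) — NOT x10 is true.
  8. (x9) — x9 is true.
  9. (NOT x13 OR x7) — x7 is true.
  10. (NOT x6) — NOT x6 is true.
  11. (x5) — x5 is true.
  12. (NOT x13 OR NOT x11) — NOT x11 is true.
  13. (x2) — x2 is true.
  14. (x13 OR NOT x1) — x13 is true.
  15. (NOT x12 OR x7 OR NOT x8) — NOT x8 is true.
  16. (NOT x6 OR NOT x11 OR x10) — NOT x6 is true.
  17. (NOT x7 OR x13 OR NOT x2) — x13 is true.
  18. (NOT x6 OR NOT x2) — NOT x6 is true.
  19. (NOT x12 OR x2) — x2 is true.
  20. (NOT x6 OR NOT x13) — NOT x6 is true.
  21. (NOT x12 OR NOT x3) — NOT x12 is true.
  22. (NOT x8 OR x1) — NOT x8 is true.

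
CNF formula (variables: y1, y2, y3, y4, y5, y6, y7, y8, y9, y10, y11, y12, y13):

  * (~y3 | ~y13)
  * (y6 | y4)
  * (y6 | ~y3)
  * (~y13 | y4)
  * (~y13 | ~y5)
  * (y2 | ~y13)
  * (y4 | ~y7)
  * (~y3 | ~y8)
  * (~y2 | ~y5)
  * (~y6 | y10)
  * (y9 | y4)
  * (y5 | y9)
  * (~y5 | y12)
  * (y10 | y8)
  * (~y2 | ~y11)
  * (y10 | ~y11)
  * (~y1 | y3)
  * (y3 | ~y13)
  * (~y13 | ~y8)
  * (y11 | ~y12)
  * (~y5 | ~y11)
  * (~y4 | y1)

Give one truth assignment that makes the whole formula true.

y1=0, y2=0, y3=1, y4=0, y5=0, y6=1, y7=0, y8=0, y9=1, y10=1, y11=1, y12=0, y13=0

Check each clause:
  1. (~y13 | ~y3) — ~y13 is true.
  2. (y4 | y6) — y6 is true.
  3. (~y3 | y6) — y6 is true.
  4. (~y13 | y4) — ~y13 is true.
  5. (~y5 | ~y13) — ~y5 is true.
  6. (~y13 | y2) — ~y13 is true.
  7. (~y7 | y4) — ~y7 is true.
  8. (~y3 | ~y8) — ~y8 is true.
  9. (~y2 | ~y5) — ~y5 is true.
  10. (y10 | ~y6) — y10 is true.
  11. (y4 | y9) — y9 is true.
  12. (y5 | y9) — y9 is true.
  13. (y12 | ~y5) — ~y5 is true.
  14. (y10 | y8) — y10 is true.
  15. (~y2 | ~y11) — ~y2 is true.
  16. (y10 | ~y11) — y10 is true.
  17. (y3 | ~y1) — y3 is true.
  18. (~y13 | y3) — y3 is true.
  19. (~y8 | ~y13) — ~y8 is true.
  20. (~y12 | y11) — y11 is true.
  21. (~y11 | ~y5) — ~y5 is true.
  22. (y1 | ~y4) — ~y4 is true.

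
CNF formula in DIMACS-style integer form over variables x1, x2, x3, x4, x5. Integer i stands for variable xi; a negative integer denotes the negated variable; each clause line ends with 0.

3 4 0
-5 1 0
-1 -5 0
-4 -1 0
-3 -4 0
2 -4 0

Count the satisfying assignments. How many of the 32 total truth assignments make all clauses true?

The models are:
  x1=F x2=F x3=T x4=F x5=F
  x1=F x2=T x3=F x4=T x5=F
  x1=F x2=T x3=T x4=F x5=F
  x1=T x2=F x3=T x4=F x5=F
  x1=T x2=T x3=T x4=F x5=F
Count: 5.

5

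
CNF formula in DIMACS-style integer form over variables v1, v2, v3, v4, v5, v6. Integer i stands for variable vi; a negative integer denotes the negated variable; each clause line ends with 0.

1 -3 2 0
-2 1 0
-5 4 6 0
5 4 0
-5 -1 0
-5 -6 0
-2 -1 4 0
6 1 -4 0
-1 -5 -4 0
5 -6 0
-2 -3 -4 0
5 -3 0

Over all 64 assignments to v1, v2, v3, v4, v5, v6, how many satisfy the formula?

Satisfying assignments:
  v1=T v2=F v3=F v4=T v5=F v6=F
  v1=T v2=T v3=F v4=T v5=F v6=F
That's 2 in total.

2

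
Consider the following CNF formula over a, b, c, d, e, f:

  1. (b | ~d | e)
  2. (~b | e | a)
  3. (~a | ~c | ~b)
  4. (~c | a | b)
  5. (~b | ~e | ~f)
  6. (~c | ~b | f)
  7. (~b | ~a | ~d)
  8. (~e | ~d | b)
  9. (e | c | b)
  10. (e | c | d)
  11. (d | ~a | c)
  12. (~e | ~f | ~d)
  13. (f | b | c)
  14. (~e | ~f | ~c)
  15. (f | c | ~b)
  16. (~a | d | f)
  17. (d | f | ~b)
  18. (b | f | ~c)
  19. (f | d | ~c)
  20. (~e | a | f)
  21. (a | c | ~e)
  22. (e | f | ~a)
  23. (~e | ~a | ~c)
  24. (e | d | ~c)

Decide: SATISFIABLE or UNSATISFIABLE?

c = True:
  b = True:
    propagation gives a=False, e=True, f=False; an empty clause results — contradiction.
  b = False:
    propagation gives a=True, f=True, e=False, d=False; an empty clause results — contradiction.
c = False:
  e = True:
    propagation gives a=True, d=True, b=False; an empty clause results — contradiction.
  e = False:
    propagation gives b=True, a=True, d=False; an empty clause results — contradiction.
Every branch closes, so no satisfying assignment exists.

UNSATISFIABLE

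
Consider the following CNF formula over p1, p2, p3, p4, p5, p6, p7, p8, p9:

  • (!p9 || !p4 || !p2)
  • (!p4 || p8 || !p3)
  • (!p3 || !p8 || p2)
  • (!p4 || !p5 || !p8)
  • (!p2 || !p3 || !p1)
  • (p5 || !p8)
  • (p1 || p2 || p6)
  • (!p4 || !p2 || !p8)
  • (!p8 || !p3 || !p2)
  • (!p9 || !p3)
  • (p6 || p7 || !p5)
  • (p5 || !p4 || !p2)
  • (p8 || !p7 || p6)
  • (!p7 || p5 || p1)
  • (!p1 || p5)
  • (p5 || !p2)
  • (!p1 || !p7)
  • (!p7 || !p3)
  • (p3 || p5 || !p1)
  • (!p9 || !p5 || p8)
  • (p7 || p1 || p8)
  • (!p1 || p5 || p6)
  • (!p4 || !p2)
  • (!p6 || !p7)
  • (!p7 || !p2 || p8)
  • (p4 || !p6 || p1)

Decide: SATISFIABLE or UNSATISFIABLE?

Pure literal: p9 appears only negated; assign p9 = False.
Branch on p1: take p1 = True.
  then p5 is forced to True.
  then p7 is forced to False.
  then p6 is forced to True.
Branch on p2: take p2 = False.
The remaining clauses are satisfied by p3 = False, p4 = True, p8 = False.
So p1 = 1, p2 = 0, p3 = 0, p4 = 1, p5 = 1, p6 = 1, p7 = 0, p8 = 0, p9 = 0 is a satisfying assignment.

SATISFIABLE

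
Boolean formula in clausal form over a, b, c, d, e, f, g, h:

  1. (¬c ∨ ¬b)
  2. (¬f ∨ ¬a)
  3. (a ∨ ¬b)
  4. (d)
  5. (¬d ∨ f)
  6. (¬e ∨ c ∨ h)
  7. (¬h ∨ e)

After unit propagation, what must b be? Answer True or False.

False

(d) is a unit clause: d = True.
From (f ∨ ¬d) and d = True: f = True.
(¬f ∨ ¬a) with f = True leaves only ¬a, so a = False.
From (¬b ∨ a) and a = False: b = False.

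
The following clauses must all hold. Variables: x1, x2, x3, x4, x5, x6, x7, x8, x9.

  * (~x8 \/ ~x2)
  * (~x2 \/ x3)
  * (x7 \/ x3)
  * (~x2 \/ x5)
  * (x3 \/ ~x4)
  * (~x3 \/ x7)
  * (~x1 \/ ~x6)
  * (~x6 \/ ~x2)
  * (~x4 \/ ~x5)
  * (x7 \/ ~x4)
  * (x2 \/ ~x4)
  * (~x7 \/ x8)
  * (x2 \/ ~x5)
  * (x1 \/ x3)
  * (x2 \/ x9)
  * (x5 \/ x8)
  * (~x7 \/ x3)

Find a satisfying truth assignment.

x1=F, x2=F, x3=T, x4=F, x5=F, x6=F, x7=T, x8=T, x9=T

Check each clause:
  1. (~x2 \/ ~x8) — ~x2 is true.
  2. (x3 \/ ~x2) — x3 is true.
  3. (x7 \/ x3) — x3 is true.
  4. (x5 \/ ~x2) — ~x2 is true.
  5. (~x4 \/ x3) — x3 is true.
  6. (x7 \/ ~x3) — x7 is true.
  7. (~x1 \/ ~x6) — ~x6 is true.
  8. (~x2 \/ ~x6) — ~x6 is true.
  9. (~x5 \/ ~x4) — ~x5 is true.
  10. (x7 \/ ~x4) — ~x4 is true.
  11. (~x4 \/ x2) — ~x4 is true.
  12. (x8 \/ ~x7) — x8 is true.
  13. (x2 \/ ~x5) — ~x5 is true.
  14. (x3 \/ x1) — x3 is true.
  15. (x2 \/ x9) — x9 is true.
  16. (x5 \/ x8) — x8 is true.
  17. (x3 \/ ~x7) — x3 is true.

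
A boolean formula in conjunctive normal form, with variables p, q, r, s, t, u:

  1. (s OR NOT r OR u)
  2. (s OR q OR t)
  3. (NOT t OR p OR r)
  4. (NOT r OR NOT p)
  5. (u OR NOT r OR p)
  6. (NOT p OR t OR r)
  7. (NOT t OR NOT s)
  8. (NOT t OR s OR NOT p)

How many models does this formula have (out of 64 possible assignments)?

11

Case analysis on p and r:
  p=1, r=1: a clause becomes empty — 0.
  p=1, r=0: a clause becomes empty — 0.
  p=0, r=1: 5 of the 16 assignments to (q,s,t,u) work.
  p=0, r=0: u free; 3 ways for (q,s,t) × 2^1 = 6.
Total: 0 + 0 + 5 + 6 = 11.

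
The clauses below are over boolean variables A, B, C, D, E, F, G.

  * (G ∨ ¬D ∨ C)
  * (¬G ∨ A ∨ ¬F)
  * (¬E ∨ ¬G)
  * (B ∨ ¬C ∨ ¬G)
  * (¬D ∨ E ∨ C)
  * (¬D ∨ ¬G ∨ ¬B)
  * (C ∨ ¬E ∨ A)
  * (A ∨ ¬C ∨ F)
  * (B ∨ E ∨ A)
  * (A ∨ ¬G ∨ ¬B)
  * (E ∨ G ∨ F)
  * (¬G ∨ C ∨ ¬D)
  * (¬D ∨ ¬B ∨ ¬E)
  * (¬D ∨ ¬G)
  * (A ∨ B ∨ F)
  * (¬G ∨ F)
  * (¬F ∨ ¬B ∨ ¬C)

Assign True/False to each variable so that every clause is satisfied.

A = True, B = False, C = True, D = True, E = True, F = True, G = False

Check each clause:
  1. (¬D ∨ G ∨ C) — C is true.
  2. (¬G ∨ A ∨ ¬F) — ¬G is true.
  3. (¬E ∨ ¬G) — ¬G is true.
  4. (¬G ∨ ¬C ∨ B) — ¬G is true.
  5. (E ∨ C ∨ ¬D) — C is true.
  6. (¬D ∨ ¬B ∨ ¬G) — ¬G is true.
  7. (¬E ∨ C ∨ A) — A is true.
  8. (¬C ∨ A ∨ F) — A is true.
  9. (B ∨ E ∨ A) — A is true.
  10. (¬G ∨ ¬B ∨ A) — A is true.
  11. (G ∨ F ∨ E) — E is true.
  12. (¬G ∨ C ∨ ¬D) — ¬G is true.
  13. (¬E ∨ ¬D ∨ ¬B) — ¬B is true.
  14. (¬G ∨ ¬D) — ¬G is true.
  15. (B ∨ A ∨ F) — A is true.
  16. (F ∨ ¬G) — ¬G is true.
  17. (¬B ∨ ¬F ∨ ¬C) — ¬B is true.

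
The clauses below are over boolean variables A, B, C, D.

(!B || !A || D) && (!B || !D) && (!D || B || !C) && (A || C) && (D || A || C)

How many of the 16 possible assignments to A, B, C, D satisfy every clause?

The models are:
  A=F B=F C=T D=F
  A=F B=T C=T D=F
  A=T B=F C=F D=F
  A=T B=F C=F D=T
  A=T B=F C=T D=F
Count: 5.

5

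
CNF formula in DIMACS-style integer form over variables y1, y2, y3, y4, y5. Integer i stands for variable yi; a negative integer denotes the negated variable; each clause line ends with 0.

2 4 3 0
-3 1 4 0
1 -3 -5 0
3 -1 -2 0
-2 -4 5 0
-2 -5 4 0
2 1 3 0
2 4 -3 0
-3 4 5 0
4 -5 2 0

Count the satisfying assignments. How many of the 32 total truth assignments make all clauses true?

8

Split on y2, then y3.
  y2=T, y3=T: remaining (y1,y4,y5) ∈ {(T,T,T)} — 1.
  y2=T, y3=F: remaining (y1,y4,y5) ∈ {(F,F,F); (F,T,T)} — 2.
  y2=F, y3=T: remaining (y1,y4,y5) ∈ {(F,T,F); (T,T,F); (T,T,T)} — 3.
  y2=F, y3=F: remaining (y1,y4,y5) ∈ {(T,T,F); (T,T,T)} — 2.
Total: 1 + 2 + 3 + 2 = 8.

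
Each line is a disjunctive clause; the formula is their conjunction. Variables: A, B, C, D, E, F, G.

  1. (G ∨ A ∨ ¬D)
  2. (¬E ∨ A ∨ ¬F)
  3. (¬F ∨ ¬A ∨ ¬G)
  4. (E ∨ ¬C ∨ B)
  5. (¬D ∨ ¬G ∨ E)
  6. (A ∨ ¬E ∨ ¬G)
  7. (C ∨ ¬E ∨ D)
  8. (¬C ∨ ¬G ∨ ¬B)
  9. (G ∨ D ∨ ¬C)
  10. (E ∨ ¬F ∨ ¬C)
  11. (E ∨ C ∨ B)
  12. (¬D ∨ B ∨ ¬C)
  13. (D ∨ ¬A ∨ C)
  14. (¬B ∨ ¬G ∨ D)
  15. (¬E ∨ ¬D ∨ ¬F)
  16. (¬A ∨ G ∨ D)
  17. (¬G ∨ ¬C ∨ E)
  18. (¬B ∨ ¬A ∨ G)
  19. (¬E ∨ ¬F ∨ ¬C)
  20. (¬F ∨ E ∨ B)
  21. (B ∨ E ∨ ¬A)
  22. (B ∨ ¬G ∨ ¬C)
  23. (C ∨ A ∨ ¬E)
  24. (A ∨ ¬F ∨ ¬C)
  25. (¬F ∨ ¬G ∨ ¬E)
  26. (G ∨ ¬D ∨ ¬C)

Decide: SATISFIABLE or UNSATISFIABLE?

SATISFIABLE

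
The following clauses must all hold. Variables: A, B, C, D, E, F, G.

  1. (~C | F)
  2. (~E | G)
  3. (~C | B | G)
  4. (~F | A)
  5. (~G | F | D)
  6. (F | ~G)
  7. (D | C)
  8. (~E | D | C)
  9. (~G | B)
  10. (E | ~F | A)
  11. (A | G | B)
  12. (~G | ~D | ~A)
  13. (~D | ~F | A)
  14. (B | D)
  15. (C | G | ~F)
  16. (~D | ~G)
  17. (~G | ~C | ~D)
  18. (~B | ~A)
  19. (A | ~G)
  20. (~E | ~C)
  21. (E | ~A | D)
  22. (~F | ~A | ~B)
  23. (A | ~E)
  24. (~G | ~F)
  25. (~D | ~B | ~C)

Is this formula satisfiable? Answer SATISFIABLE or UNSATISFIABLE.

SATISFIABLE

Set A = True and propagate.
  then B is forced to False.
  then G is forced to False.
  then E is forced to False.
  then C is forced to False.
  then D is forced to True.
  then F is forced to False.
Every clause has at least one true literal under this assignment.
So A=T, B=F, C=F, D=T, E=F, F=F, G=F is a satisfying assignment.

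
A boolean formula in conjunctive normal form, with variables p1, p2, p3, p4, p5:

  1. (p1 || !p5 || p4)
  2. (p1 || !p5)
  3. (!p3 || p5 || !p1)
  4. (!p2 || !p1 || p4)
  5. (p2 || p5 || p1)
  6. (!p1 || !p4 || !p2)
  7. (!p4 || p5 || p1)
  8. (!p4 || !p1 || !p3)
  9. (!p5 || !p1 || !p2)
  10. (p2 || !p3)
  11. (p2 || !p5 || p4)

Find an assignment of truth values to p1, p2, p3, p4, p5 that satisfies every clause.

p3 occurs only negated in the remaining clauses — set p3 = False.
Try p1 = False.
  then p5 is forced to False.
  then p2 is forced to True.
  then p4 is forced to False.
Every clause has at least one true literal under this assignment.

p1 = F, p2 = T, p3 = F, p4 = F, p5 = F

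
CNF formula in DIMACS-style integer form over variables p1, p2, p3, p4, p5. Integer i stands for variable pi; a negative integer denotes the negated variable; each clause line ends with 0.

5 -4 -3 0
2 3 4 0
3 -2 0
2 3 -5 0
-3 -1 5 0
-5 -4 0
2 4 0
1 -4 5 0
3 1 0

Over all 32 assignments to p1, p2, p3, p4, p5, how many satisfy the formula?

4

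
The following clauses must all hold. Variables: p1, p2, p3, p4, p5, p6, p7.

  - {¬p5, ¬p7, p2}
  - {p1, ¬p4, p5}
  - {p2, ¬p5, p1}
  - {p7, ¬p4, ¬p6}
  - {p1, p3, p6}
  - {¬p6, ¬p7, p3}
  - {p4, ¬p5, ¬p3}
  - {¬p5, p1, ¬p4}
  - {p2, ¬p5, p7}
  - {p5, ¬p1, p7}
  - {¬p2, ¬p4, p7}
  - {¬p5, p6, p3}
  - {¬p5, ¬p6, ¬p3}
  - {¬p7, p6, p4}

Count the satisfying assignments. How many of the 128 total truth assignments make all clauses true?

Case analysis on p5 and p7:
  p5=T, p7=T: remaining (p1,p2,p3,p4,p6) ∈ {(T,T,T,T,F)} — 1.
  p5=T, p7=F: remaining (p1,p2,p3,p4,p6) ∈ {(F,T,F,F,T); (T,T,F,F,T)} — 2.
  p5=F, p7=T: p2 free; 5 ways for (p1,p3,p4,p6) × 2^1 = 10.
  p5=F, p7=F: p2 free; 3 ways for (p1,p3,p4,p6) × 2^1 = 6.
Total: 1 + 2 + 10 + 6 = 19.

19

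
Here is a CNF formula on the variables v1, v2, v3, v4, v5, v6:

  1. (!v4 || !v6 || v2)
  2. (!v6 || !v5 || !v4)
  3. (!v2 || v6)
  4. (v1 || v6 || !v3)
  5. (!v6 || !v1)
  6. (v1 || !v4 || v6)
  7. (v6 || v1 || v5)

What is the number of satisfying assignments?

19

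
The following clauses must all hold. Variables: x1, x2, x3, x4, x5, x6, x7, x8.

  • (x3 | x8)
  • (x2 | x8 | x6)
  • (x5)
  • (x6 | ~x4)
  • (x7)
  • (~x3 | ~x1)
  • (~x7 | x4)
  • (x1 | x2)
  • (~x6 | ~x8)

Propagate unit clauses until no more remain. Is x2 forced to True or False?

(x5) stands alone — x5 = True.
Unit clause (x7) sets x7 = True.
In (~x7 | x4), ~x7 is now false; x4 must hold, so x4 = True.
From (x6 | ~x4) and x4 = True: x6 = True.
(~x8 | ~x6): since x6 = True, the clause reduces to (~x8). x8 = False.
(x8 | x3): since x8 = False, the clause reduces to (x3). x3 = True.
(~x3 | ~x1): since x3 = True, the clause reduces to (~x1). x1 = False.
In (x2 | x1), x1 is now false; x2 must hold, so x2 = True.

True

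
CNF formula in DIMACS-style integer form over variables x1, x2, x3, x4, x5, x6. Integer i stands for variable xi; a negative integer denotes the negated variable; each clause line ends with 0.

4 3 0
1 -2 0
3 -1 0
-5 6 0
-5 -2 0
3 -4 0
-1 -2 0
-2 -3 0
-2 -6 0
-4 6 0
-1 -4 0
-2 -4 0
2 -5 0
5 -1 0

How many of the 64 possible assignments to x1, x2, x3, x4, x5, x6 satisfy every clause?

3

Satisfying assignments:
  x1=F x2=F x3=T x4=F x5=F x6=F
  x1=F x2=F x3=T x4=F x5=F x6=T
  x1=F x2=F x3=T x4=T x5=F x6=T
That's 3 in total.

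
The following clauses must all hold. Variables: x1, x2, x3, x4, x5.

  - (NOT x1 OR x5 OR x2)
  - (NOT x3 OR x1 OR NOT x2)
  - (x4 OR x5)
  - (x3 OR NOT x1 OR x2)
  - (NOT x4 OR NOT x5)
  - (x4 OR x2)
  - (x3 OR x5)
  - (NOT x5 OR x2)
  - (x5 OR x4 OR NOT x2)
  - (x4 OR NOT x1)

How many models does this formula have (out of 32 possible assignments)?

3

Satisfying assignments:
  x1=F x2=F x3=T x4=T x5=F
  x1=F x2=T x3=F x4=F x5=T
  x1=T x2=T x3=T x4=T x5=F
That's 3 in total.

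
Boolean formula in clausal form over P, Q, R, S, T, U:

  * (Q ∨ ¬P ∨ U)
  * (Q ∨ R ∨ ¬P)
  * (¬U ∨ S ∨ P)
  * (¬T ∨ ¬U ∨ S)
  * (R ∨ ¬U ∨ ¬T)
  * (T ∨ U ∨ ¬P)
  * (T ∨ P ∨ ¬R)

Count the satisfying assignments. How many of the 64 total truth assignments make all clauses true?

28

Case analysis on P and U:
  P=1, U=1: 8 of the 16 assignments to (Q,R,S,T) work.
  P=1, U=0: remaining (Q,R,S,T) ∈ {(1,0,0,1); (1,0,1,1); (1,1,0,1); (1,1,1,1)} — 4.
  P=0, U=1: remaining (Q,R,S,T) ∈ {(0,0,1,0); (0,1,1,1); (1,0,1,0); (1,1,1,1)} — 4.
  P=0, U=0: Q, S free; 3 ways for (R,T) × 2^2 = 12.
Total: 8 + 4 + 4 + 12 = 28.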